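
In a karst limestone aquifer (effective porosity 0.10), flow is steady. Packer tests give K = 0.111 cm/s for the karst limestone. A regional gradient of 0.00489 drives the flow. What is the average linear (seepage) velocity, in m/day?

4.69

Convert K: 0.111 cm/s × 864 = 95.90 m/day.
Hydraulic gradient i = 0.00489.
Darcy flux q = K · i = 95.90 × 0.004890 = 0.4690 m/day.
Seepage velocity v = q / n_e = 0.4690 / 0.10 = 4.690 m/day.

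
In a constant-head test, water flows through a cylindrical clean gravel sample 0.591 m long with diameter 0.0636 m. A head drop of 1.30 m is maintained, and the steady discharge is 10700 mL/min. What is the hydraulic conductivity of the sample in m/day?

2200

Cross-sectional area A = π·(d/2)² = π × (0.0636/2)² = 0.003177 m².
Convert discharge: 10700 mL/min = 0.0001783 m³/s.
Darcy's law rearranged: K = Q·L / (A·Δh) = 0.0001783 × 0.591 / (0.003177 × 1.30) = 0.02552 m/s = 2205 m/day.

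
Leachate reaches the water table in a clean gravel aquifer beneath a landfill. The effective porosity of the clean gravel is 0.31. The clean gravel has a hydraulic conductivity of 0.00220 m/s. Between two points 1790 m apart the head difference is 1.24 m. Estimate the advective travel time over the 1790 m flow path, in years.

Convert K: 0.00220 m/s × 86400 = 190.1 m/day.
Hydraulic gradient i = Δh / L = 1.24 / 1790 = 0.0006927.
Darcy flux q = K · i = 190.1 × 0.0006927 = 0.1317 m/day.
Seepage velocity v = q / n_e = 0.1317 / 0.31 = 0.4248 m/day.
Travel time t = L / v = 1790 / 0.4248 = 4214 days = 11.54 years.

11.5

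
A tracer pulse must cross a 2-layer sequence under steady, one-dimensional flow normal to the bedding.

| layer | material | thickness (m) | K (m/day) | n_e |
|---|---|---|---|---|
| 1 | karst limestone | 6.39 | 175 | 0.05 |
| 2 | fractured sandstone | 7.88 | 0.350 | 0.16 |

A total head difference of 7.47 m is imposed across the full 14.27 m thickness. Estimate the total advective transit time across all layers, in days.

With flow normal to the layers, continuity requires the same specific discharge q through every layer.
Σ(b_i/K_i) = 6.39/175 + 7.88/0.350 = 22.55 d.
q = Δh / Σ(b_i/K_i) = 7.47 / 22.55 = 0.3313 m/day.
In each layer the seepage velocity is v_i = q/n_i, so the layer transit time is t_i = b_i·n_i / q:
  layer 1 (karst limestone): t_1 = 6.39 × 0.05 / 0.3313 = 0.9645 d
  layer 2 (fractured sandstone): t_2 = 7.88 × 0.16 / 0.3313 = 3.806 d
Total t = Σ t_i = 4.771 days.

4.77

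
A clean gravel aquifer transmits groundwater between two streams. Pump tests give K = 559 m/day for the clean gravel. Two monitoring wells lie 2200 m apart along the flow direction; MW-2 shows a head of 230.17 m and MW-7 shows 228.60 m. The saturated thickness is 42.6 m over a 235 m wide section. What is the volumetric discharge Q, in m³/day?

3990

Cross-sectional area A = 235 × 42.6 = 10011 m².
Hydraulic gradient i = (230.17 − 228.60) / 2200 = 1.57 / 2200 = 0.0007136.
Darcy's law: Q = K · A · i = 559.0 × 10011 × 0.0007136 = 3994 m³/day.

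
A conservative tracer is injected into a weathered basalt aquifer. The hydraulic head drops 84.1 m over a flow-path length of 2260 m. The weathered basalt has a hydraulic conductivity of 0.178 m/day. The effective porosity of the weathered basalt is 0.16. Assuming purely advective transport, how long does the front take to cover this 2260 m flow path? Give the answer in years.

Hydraulic gradient i = Δh / L = 84.1 / 2260 = 0.03721.
Darcy flux q = K · i = 0.1780 × 0.03721 = 0.006624 m/day.
Seepage velocity v = q / n_e = 0.006624 / 0.16 = 0.04140 m/day.
Travel time t = L / v = 2260 / 0.04140 = 54591 days = 149.5 years.

149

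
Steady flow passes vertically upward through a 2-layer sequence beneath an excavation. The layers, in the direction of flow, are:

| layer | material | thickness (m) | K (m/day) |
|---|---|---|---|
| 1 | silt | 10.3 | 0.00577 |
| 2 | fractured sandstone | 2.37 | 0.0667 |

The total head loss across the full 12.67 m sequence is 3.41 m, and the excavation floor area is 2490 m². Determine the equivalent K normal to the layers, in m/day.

Flow is perpendicular to layering, so the layers act in series and the equivalent K is the thickness-weighted harmonic mean.
Total thickness L = 10.3 + 2.37 = 12.67 m.
Σ(b_i/K_i) = 10.3/0.00577 + 2.37/0.0667 = 1821 d.
K_eq = L / Σ(b_i/K_i) = 12.67 / 1821 = 0.006959 m/day.

0.00696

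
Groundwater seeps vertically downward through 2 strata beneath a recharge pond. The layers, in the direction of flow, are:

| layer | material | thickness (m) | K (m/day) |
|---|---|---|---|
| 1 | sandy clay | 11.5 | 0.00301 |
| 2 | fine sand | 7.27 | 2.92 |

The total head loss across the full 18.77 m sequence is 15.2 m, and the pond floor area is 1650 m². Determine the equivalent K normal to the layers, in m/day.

0.00491

Flow is perpendicular to layering, so the layers act in series and the equivalent K is the thickness-weighted harmonic mean.
Total thickness L = 11.5 + 7.27 = 18.77 m.
Σ(b_i/K_i) = 11.5/0.00301 + 7.27/2.92 = 3823 d.
K_eq = L / Σ(b_i/K_i) = 18.77 / 3823 = 0.004910 m/day.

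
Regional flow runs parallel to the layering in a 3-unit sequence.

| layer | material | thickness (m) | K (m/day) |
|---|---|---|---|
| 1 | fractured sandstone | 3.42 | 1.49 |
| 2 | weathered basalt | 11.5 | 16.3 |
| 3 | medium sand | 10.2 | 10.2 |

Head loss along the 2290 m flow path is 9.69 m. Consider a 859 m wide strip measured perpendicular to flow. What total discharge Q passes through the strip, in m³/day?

1080

Flow is parallel to layering, so each bed carries its own Darcy discharge and the transmissivities add.
Σ(K_i·b_i) = 1.49×3.42 + 16.3×11.5 + 10.2×10.2 = 296.6 m²/day.
Hydraulic gradient i = Δh / L = 9.69 / 2290 = 0.004231.
Q = Σ(K_i·b_i) · W · i = 296.6 × 859 × 0.004231 = 1078 m³/day.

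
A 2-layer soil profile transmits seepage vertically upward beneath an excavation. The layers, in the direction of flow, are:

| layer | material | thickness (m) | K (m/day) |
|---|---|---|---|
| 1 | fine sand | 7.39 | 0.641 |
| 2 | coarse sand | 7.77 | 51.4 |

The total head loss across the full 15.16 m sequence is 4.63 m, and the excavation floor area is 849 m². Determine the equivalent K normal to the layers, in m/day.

Flow is perpendicular to layering, so the layers act in series and the equivalent K is the thickness-weighted harmonic mean.
Total thickness L = 7.39 + 7.77 = 15.16 m.
Σ(b_i/K_i) = 7.39/0.641 + 7.77/51.4 = 11.68 d.
K_eq = L / Σ(b_i/K_i) = 15.16 / 11.68 = 1.298 m/day.

1.30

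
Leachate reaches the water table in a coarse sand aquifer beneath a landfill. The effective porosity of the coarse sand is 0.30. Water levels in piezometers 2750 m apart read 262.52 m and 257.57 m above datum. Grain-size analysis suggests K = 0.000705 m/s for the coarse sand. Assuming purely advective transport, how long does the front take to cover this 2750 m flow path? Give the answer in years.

Convert K: 0.000705 m/s × 86400 = 60.91 m/day.
Hydraulic gradient i = (262.52 − 257.57) / 2750 = 4.95 / 2750 = 0.001800.
Darcy flux q = K · i = 60.91 × 0.001800 = 0.1096 m/day.
Seepage velocity v = q / n_e = 0.1096 / 0.30 = 0.3655 m/day.
Travel time t = L / v = 2750 / 0.3655 = 7525 days = 20.60 years.

20.6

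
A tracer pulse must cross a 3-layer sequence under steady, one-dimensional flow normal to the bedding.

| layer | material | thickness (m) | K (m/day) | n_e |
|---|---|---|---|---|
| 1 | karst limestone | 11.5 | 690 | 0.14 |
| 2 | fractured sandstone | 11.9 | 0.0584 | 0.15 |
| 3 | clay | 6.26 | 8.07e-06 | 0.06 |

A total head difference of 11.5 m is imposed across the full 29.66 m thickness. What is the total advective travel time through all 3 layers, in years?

With flow normal to the layers, continuity requires the same specific discharge q through every layer.
Σ(b_i/K_i) = 11.5/690 + 11.9/0.0584 + 6.26/8.07e-06 = 7.759e+05 d.
q = Δh / Σ(b_i/K_i) = 11.5 / 7.759e+05 = 1.482e-05 m/day.
In each layer the seepage velocity is v_i = q/n_i, so the layer transit time is t_i = b_i·n_i / q:
  layer 1 (karst limestone): t_1 = 11.5 × 0.14 / 1.482e-05 = 1.086e+05 d
  layer 2 (fractured sandstone): t_2 = 11.9 × 0.15 / 1.482e-05 = 1.204e+05 d
  layer 3 (clay): t_3 = 6.26 × 0.06 / 1.482e-05 = 25342 d
Total t = Σ t_i = 2.544e+05 days = 696.5 years.

697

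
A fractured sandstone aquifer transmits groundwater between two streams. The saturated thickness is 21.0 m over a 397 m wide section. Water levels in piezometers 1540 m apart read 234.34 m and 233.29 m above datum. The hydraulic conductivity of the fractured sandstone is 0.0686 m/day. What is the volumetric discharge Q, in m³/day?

0.390

Cross-sectional area A = 397 × 21.0 = 8337 m².
Hydraulic gradient i = (234.34 − 233.29) / 1540 = 1.05 / 1540 = 0.0006818.
Darcy's law: Q = K · A · i = 0.06860 × 8337 × 0.0006818 = 0.3899 m³/day.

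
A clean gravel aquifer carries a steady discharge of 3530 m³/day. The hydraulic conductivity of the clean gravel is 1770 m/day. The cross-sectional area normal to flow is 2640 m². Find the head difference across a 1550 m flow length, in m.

1.17

From Q = K·A·i, i = Q / (K·A) = 3530 / (1770 × 2640) = 0.0007554.
Head loss Δh = i · L = 0.0007554 × 1550 = 1.171 m.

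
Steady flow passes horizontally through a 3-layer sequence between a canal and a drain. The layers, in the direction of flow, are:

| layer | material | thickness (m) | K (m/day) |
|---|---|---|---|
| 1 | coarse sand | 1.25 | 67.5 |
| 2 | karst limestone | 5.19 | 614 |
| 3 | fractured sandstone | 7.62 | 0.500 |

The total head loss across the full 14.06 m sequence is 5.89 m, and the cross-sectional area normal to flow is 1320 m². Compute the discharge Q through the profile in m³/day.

509

Flow is perpendicular to layering, so the layers act in series and the equivalent K is the thickness-weighted harmonic mean.
Total thickness L = 1.25 + 5.19 + 7.62 = 14.06 m.
Σ(b_i/K_i) = 1.25/67.5 + 5.19/614 + 7.62/0.500 = 15.27 d.
K_eq = L / Σ(b_i/K_i) = 14.06 / 15.27 = 0.9209 m/day.
Q = K_eq · A · (Δh/L) = 0.9209 × 1320 × (5.89/14.06) = 509.3 m³/day.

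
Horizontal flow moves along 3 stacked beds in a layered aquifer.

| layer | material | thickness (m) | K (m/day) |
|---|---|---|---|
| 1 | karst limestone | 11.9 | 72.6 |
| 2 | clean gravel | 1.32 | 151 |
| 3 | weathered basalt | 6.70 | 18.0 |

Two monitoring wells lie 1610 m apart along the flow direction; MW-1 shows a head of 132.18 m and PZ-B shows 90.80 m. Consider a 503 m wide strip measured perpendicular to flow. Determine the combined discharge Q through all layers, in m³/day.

Flow is parallel to layering, so each bed carries its own Darcy discharge and the transmissivities add.
Σ(K_i·b_i) = 72.6×11.9 + 151×1.32 + 18.0×6.70 = 1184 m²/day.
Hydraulic gradient i = (132.18 − 90.80) / 1610 = 41.38 / 1610 = 0.02570.
Q = Σ(K_i·b_i) · W · i = 1184 × 503 × 0.02570 = 15305 m³/day.

15300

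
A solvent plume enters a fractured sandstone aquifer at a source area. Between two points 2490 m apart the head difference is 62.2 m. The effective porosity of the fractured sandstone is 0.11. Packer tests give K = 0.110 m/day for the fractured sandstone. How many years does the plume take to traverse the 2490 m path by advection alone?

273

Hydraulic gradient i = Δh / L = 62.2 / 2490 = 0.02498.
Darcy flux q = K · i = 0.1100 × 0.02498 = 0.002748 m/day.
Seepage velocity v = q / n_e = 0.002748 / 0.11 = 0.02498 m/day.
Travel time t = L / v = 2490 / 0.02498 = 99680 days = 272.9 years.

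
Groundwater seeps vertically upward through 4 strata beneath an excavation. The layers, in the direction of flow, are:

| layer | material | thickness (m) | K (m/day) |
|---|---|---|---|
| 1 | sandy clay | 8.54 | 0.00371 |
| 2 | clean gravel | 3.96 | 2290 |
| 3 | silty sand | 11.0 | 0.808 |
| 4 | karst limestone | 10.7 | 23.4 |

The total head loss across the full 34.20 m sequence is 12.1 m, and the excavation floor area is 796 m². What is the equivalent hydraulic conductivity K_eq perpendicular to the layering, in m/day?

Flow is perpendicular to layering, so the layers act in series and the equivalent K is the thickness-weighted harmonic mean.
Total thickness L = 8.54 + 3.96 + 11.0 + 10.7 = 34.20 m.
Σ(b_i/K_i) = 8.54/0.00371 + 3.96/2290 + 11.0/0.808 + 10.7/23.4 = 2316 d.
K_eq = L / Σ(b_i/K_i) = 34.20 / 2316 = 0.01477 m/day.

0.0148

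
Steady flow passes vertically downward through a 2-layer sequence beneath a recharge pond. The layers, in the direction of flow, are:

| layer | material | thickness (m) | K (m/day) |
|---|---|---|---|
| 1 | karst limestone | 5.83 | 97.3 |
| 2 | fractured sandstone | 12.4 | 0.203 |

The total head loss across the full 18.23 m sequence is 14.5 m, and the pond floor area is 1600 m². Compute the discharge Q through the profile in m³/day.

Flow is perpendicular to layering, so the layers act in series and the equivalent K is the thickness-weighted harmonic mean.
Total thickness L = 5.83 + 12.4 = 18.23 m.
Σ(b_i/K_i) = 5.83/97.3 + 12.4/0.203 = 61.14 d.
K_eq = L / Σ(b_i/K_i) = 18.23 / 61.14 = 0.2982 m/day.
Q = K_eq · A · (Δh/L) = 0.2982 × 1600 × (14.5/18.23) = 379.4 m³/day.

379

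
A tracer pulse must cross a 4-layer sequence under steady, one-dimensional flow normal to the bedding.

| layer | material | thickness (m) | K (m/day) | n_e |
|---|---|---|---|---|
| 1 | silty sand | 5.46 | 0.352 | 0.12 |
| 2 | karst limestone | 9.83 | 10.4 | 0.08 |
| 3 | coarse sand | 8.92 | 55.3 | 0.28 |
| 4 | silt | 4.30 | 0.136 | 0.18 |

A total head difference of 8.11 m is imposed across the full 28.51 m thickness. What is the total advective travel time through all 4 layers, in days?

With flow normal to the layers, continuity requires the same specific discharge q through every layer.
Σ(b_i/K_i) = 5.46/0.352 + 9.83/10.4 + 8.92/55.3 + 4.30/0.136 = 48.24 d.
q = Δh / Σ(b_i/K_i) = 8.11 / 48.24 = 0.1681 m/day.
In each layer the seepage velocity is v_i = q/n_i, so the layer transit time is t_i = b_i·n_i / q:
  layer 1 (silty sand): t_1 = 5.46 × 0.12 / 0.1681 = 3.897 d
  layer 2 (karst limestone): t_2 = 9.83 × 0.08 / 0.1681 = 4.677 d
  layer 3 (coarse sand): t_3 = 8.92 × 0.28 / 0.1681 = 14.85 d
  layer 4 (silt): t_4 = 4.30 × 0.18 / 0.1681 = 4.603 d
Total t = Σ t_i = 28.03 days.

28.0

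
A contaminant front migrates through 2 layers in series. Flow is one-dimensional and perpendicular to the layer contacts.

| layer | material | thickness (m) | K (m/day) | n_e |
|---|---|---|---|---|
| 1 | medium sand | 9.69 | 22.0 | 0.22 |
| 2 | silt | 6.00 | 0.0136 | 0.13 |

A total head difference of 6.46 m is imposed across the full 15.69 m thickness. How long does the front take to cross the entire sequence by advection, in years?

With flow normal to the layers, continuity requires the same specific discharge q through every layer.
Σ(b_i/K_i) = 9.69/22.0 + 6.00/0.0136 = 441.6 d.
q = Δh / Σ(b_i/K_i) = 6.46 / 441.6 = 0.01463 m/day.
In each layer the seepage velocity is v_i = q/n_i, so the layer transit time is t_i = b_i·n_i / q:
  layer 1 (medium sand): t_1 = 9.69 × 0.22 / 0.01463 = 145.7 d
  layer 2 (silt): t_2 = 6.00 × 0.13 / 0.01463 = 53.32 d
Total t = Σ t_i = 199.1 days = 0.5450 years.

0.545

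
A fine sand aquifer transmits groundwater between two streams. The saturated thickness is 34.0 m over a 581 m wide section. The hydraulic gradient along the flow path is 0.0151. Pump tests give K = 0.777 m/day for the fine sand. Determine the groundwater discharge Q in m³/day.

232

Cross-sectional area A = 581 × 34.0 = 19754 m².
Hydraulic gradient i = 0.0151.
Darcy's law: Q = K · A · i = 0.7770 × 19754 × 0.01510 = 231.8 m³/day.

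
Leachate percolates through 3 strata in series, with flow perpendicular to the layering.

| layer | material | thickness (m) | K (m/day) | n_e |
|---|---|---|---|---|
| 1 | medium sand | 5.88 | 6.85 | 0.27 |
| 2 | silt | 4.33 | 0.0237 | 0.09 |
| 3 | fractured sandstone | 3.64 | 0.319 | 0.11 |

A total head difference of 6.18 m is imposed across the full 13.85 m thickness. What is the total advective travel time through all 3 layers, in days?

With flow normal to the layers, continuity requires the same specific discharge q through every layer.
Σ(b_i/K_i) = 5.88/6.85 + 4.33/0.0237 + 3.64/0.319 = 195.0 d.
q = Δh / Σ(b_i/K_i) = 6.18 / 195.0 = 0.03170 m/day.
In each layer the seepage velocity is v_i = q/n_i, so the layer transit time is t_i = b_i·n_i / q:
  layer 1 (medium sand): t_1 = 5.88 × 0.27 / 0.03170 = 50.09 d
  layer 2 (silt): t_2 = 4.33 × 0.09 / 0.03170 = 12.29 d
  layer 3 (fractured sandstone): t_3 = 3.64 × 0.11 / 0.03170 = 12.63 d
Total t = Σ t_i = 75.01 days.

75.0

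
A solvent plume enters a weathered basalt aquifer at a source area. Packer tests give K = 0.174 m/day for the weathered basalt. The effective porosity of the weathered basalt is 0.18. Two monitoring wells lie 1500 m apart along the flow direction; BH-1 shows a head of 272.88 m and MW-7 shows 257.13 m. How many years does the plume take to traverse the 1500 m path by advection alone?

Hydraulic gradient i = (272.88 − 257.13) / 1500 = 15.75 / 1500 = 0.01050.
Darcy flux q = K · i = 0.1740 × 0.01050 = 0.001827 m/day.
Seepage velocity v = q / n_e = 0.001827 / 0.18 = 0.01015 m/day.
Travel time t = L / v = 1500 / 0.01015 = 1.478e+05 days = 404.6 years.

405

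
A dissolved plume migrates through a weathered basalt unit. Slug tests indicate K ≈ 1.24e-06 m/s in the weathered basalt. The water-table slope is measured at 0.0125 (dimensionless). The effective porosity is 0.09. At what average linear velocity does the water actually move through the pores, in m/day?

0.0149

Convert K: 1.24e-06 m/s × 86400 = 0.1071 m/day.
Hydraulic gradient i = 0.0125.
Darcy flux q = K · i = 0.1071 × 0.01250 = 0.001339 m/day.
Seepage velocity v = q / n_e = 0.001339 / 0.09 = 0.01488 m/day.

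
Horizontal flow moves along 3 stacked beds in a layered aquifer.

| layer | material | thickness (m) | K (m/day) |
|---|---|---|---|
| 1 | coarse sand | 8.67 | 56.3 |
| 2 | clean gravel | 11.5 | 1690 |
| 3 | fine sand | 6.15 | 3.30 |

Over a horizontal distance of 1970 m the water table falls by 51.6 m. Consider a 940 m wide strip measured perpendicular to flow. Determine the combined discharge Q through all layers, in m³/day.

491000

Flow is parallel to layering, so each bed carries its own Darcy discharge and the transmissivities add.
Σ(K_i·b_i) = 56.3×8.67 + 1690×11.5 + 3.30×6.15 = 19943 m²/day.
Hydraulic gradient i = Δh / L = 51.6 / 1970 = 0.02619.
Q = Σ(K_i·b_i) · W · i = 19943 × 940 × 0.02619 = 4.910e+05 m³/day.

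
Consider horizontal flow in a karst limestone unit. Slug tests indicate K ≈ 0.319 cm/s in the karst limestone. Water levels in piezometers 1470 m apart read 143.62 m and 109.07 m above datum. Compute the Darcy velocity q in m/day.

Convert K: 0.319 cm/s × 864 = 275.6 m/day.
Hydraulic gradient i = (143.62 − 109.07) / 1470 = 34.55 / 1470 = 0.02350.
Specific discharge q = K · i = 275.6 × 0.02350 = 6.478 m/day.

6.48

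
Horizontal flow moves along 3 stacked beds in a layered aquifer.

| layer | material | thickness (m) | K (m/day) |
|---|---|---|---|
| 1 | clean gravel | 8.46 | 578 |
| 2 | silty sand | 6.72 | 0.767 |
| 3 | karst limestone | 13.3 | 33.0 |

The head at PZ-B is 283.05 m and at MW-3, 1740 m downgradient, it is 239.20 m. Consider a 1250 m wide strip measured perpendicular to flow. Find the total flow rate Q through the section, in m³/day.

168000

Flow is parallel to layering, so each bed carries its own Darcy discharge and the transmissivities add.
Σ(K_i·b_i) = 578×8.46 + 0.767×6.72 + 33.0×13.3 = 5334 m²/day.
Hydraulic gradient i = (283.05 − 239.20) / 1740 = 43.85 / 1740 = 0.02520.
Q = Σ(K_i·b_i) · W · i = 5334 × 1250 × 0.02520 = 1.680e+05 m³/day.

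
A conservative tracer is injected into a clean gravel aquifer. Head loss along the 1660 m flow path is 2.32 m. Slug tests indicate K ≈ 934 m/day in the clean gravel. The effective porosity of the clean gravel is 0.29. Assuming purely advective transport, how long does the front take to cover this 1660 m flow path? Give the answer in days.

369

Hydraulic gradient i = Δh / L = 2.32 / 1660 = 0.001398.
Darcy flux q = K · i = 934.0 × 0.001398 = 1.305 m/day.
Seepage velocity v = q / n_e = 1.305 / 0.29 = 4.501 m/day.
Travel time t = L / v = 1660 / 4.501 = 368.8 days.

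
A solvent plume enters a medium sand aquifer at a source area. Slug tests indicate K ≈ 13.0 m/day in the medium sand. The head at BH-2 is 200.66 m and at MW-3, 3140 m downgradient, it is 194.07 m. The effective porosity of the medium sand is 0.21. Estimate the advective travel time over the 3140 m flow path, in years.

Hydraulic gradient i = (200.66 − 194.07) / 3140 = 6.59 / 3140 = 0.002099.
Darcy flux q = K · i = 13.00 × 0.002099 = 0.02728 m/day.
Seepage velocity v = q / n_e = 0.02728 / 0.21 = 0.1299 m/day.
Travel time t = L / v = 3140 / 0.1299 = 24169 days = 66.17 years.

66.2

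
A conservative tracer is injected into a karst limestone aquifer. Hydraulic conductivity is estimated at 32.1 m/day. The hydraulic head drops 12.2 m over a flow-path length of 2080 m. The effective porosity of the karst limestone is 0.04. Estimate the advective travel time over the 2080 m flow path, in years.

1.21

Hydraulic gradient i = Δh / L = 12.2 / 2080 = 0.005865.
Darcy flux q = K · i = 32.10 × 0.005865 = 0.1883 m/day.
Seepage velocity v = q / n_e = 0.1883 / 0.04 = 4.707 m/day.
Travel time t = L / v = 2080 / 4.707 = 441.9 days = 1.210 years.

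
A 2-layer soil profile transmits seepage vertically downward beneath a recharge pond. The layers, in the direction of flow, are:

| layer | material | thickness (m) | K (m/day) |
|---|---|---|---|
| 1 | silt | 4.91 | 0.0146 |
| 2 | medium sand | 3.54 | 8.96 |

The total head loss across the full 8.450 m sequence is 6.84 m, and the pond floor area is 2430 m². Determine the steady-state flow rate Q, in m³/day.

Flow is perpendicular to layering, so the layers act in series and the equivalent K is the thickness-weighted harmonic mean.
Total thickness L = 4.91 + 3.54 = 8.450 m.
Σ(b_i/K_i) = 4.91/0.0146 + 3.54/8.96 = 336.7 d.
K_eq = L / Σ(b_i/K_i) = 8.450 / 336.7 = 0.02510 m/day.
Q = K_eq · A · (Δh/L) = 0.02510 × 2430 × (6.84/8.450) = 49.37 m³/day.

49.4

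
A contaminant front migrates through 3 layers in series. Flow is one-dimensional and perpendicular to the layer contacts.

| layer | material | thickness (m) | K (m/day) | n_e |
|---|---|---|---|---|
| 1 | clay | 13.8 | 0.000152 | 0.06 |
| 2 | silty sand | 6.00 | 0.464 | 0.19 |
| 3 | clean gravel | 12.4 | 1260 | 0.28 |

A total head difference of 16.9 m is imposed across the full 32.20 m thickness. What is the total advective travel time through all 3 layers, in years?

80.0

With flow normal to the layers, continuity requires the same specific discharge q through every layer.
Σ(b_i/K_i) = 13.8/0.000152 + 6.00/0.464 + 12.4/1260 = 90802 d.
q = Δh / Σ(b_i/K_i) = 16.9 / 90802 = 0.0001861 m/day.
In each layer the seepage velocity is v_i = q/n_i, so the layer transit time is t_i = b_i·n_i / q:
  layer 1 (clay): t_1 = 13.8 × 0.06 / 0.0001861 = 4449 d
  layer 2 (silty sand): t_2 = 6.00 × 0.19 / 0.0001861 = 6125 d
  layer 3 (clean gravel): t_3 = 12.4 × 0.28 / 0.0001861 = 18655 d
Total t = Σ t_i = 29229 days = 80.02 years.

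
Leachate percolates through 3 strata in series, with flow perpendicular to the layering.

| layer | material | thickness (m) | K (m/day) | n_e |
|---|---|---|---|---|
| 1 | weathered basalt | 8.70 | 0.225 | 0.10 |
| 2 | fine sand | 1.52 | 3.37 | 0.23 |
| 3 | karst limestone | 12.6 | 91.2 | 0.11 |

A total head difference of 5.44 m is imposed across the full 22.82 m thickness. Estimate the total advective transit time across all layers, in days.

18.8

With flow normal to the layers, continuity requires the same specific discharge q through every layer.
Σ(b_i/K_i) = 8.70/0.225 + 1.52/3.37 + 12.6/91.2 = 39.26 d.
q = Δh / Σ(b_i/K_i) = 5.44 / 39.26 = 0.1386 m/day.
In each layer the seepage velocity is v_i = q/n_i, so the layer transit time is t_i = b_i·n_i / q:
  layer 1 (weathered basalt): t_1 = 8.70 × 0.10 / 0.1386 = 6.278 d
  layer 2 (fine sand): t_2 = 1.52 × 0.23 / 0.1386 = 2.523 d
  layer 3 (karst limestone): t_3 = 12.6 × 0.11 / 0.1386 = 10.00 d
Total t = Σ t_i = 18.80 days.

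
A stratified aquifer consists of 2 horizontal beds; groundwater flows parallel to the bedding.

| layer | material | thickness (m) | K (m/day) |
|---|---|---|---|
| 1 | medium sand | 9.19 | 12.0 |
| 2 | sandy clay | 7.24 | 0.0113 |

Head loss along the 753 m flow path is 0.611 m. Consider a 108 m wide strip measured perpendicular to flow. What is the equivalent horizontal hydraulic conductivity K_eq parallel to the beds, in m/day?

Flow is parallel to layering, so each bed carries its own Darcy discharge and the transmissivities add.
Σ(K_i·b_i) = 12.0×9.19 + 0.0113×7.24 = 110.4 m²/day.
Total thickness b = 16.43 m, so K_eq = Σ(K_i·b_i)/b = 6.717 m/day.

6.72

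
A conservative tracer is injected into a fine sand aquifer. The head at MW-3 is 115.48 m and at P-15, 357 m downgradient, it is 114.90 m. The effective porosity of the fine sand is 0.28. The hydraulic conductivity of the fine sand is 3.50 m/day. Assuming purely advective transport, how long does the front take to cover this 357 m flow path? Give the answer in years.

Hydraulic gradient i = (115.48 − 114.90) / 357 = 0.58 / 357 = 0.001625.
Darcy flux q = K · i = 3.500 × 0.001625 = 0.005686 m/day.
Seepage velocity v = q / n_e = 0.005686 / 0.28 = 0.02031 m/day.
Travel time t = L / v = 357 / 0.02031 = 17579 days = 48.13 years.

48.1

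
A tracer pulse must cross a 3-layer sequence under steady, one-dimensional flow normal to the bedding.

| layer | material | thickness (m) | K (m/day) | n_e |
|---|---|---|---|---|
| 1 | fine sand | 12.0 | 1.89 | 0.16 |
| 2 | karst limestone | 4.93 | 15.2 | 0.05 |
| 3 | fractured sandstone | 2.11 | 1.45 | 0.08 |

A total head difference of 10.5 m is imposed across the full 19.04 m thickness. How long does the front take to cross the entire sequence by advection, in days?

With flow normal to the layers, continuity requires the same specific discharge q through every layer.
Σ(b_i/K_i) = 12.0/1.89 + 4.93/15.2 + 2.11/1.45 = 8.129 d.
q = Δh / Σ(b_i/K_i) = 10.5 / 8.129 = 1.292 m/day.
In each layer the seepage velocity is v_i = q/n_i, so the layer transit time is t_i = b_i·n_i / q:
  layer 1 (fine sand): t_1 = 12.0 × 0.16 / 1.292 = 1.486 d
  layer 2 (karst limestone): t_2 = 4.93 × 0.05 / 1.292 = 0.1908 d
  layer 3 (fractured sandstone): t_3 = 2.11 × 0.08 / 1.292 = 0.1307 d
Total t = Σ t_i = 1.808 days.

1.81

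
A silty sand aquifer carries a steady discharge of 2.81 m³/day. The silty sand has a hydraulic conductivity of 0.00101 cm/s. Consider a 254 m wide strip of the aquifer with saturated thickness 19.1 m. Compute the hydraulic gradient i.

0.000664

Convert K: 0.00101 cm/s × 864 = 0.8726 m/day.
Cross-sectional area A = 254 × 19.1 = 4851 m².
From Q = K·A·i, i = Q / (K·A) = 2.81 / (0.8726 × 4851) = 0.0006637.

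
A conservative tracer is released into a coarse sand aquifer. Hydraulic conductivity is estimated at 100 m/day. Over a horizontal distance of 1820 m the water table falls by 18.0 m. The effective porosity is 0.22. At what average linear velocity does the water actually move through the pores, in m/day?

Hydraulic gradient i = Δh / L = 18.0 / 1820 = 0.009890.
Darcy flux q = K · i = 100.0 × 0.009890 = 0.9890 m/day.
Seepage velocity v = q / n_e = 0.9890 / 0.22 = 4.496 m/day.

4.50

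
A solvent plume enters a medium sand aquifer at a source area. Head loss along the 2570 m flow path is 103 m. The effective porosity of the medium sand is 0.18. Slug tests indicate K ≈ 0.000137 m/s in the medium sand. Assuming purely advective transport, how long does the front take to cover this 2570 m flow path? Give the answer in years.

2.67

Convert K: 0.000137 m/s × 86400 = 11.84 m/day.
Hydraulic gradient i = Δh / L = 103 / 2570 = 0.04008.
Darcy flux q = K · i = 11.84 × 0.04008 = 0.4744 m/day.
Seepage velocity v = q / n_e = 0.4744 / 0.18 = 2.636 m/day.
Travel time t = L / v = 2570 / 2.636 = 975.1 days = 2.670 years.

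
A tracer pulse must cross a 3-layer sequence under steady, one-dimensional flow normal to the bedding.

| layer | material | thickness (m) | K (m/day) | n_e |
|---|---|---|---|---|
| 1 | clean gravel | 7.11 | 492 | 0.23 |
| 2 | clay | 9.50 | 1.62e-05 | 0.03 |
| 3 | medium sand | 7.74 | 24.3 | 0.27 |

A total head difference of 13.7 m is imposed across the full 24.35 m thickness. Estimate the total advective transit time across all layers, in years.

With flow normal to the layers, continuity requires the same specific discharge q through every layer.
Σ(b_i/K_i) = 7.11/492 + 9.50/1.62e-05 + 7.74/24.3 = 5.864e+05 d.
q = Δh / Σ(b_i/K_i) = 13.7 / 5.864e+05 = 2.336e-05 m/day.
In each layer the seepage velocity is v_i = q/n_i, so the layer transit time is t_i = b_i·n_i / q:
  layer 1 (clean gravel): t_1 = 7.11 × 0.23 / 2.336e-05 = 69998 d
  layer 2 (clay): t_2 = 9.50 × 0.03 / 2.336e-05 = 12199 d
  layer 3 (medium sand): t_3 = 7.74 × 0.27 / 2.336e-05 = 89453 d
Total t = Σ t_i = 1.716e+05 days = 470.0 years.

470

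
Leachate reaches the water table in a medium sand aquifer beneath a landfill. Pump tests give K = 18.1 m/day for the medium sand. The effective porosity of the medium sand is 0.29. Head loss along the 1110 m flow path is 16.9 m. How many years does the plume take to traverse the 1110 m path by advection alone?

3.20

Hydraulic gradient i = Δh / L = 16.9 / 1110 = 0.01523.
Darcy flux q = K · i = 18.10 × 0.01523 = 0.2756 m/day.
Seepage velocity v = q / n_e = 0.2756 / 0.29 = 0.9503 m/day.
Travel time t = L / v = 1110 / 0.9503 = 1168 days = 3.198 years.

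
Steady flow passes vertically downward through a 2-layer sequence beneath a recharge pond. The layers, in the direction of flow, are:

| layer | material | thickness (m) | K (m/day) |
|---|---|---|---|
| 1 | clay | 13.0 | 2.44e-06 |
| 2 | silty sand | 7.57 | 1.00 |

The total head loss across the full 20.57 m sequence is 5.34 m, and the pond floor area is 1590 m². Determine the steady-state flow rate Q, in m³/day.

Flow is perpendicular to layering, so the layers act in series and the equivalent K is the thickness-weighted harmonic mean.
Total thickness L = 13.0 + 7.57 = 20.57 m.
Σ(b_i/K_i) = 13.0/2.44e-06 + 7.57/1.00 = 5.328e+06 d.
K_eq = L / Σ(b_i/K_i) = 20.57 / 5.328e+06 = 3.861e-06 m/day.
Q = K_eq · A · (Δh/L) = 3.861e-06 × 1590 × (5.34/20.57) = 0.001594 m³/day.

0.00159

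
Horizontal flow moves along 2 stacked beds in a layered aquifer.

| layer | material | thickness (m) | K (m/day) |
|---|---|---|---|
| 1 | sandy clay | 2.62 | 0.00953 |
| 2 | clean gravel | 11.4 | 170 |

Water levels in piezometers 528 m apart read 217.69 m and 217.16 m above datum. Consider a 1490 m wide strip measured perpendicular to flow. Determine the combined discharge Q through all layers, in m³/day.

2900

Flow is parallel to layering, so each bed carries its own Darcy discharge and the transmissivities add.
Σ(K_i·b_i) = 0.00953×2.62 + 170×11.4 = 1938 m²/day.
Hydraulic gradient i = (217.69 − 217.16) / 528 = 0.53 / 528 = 0.001004.
Q = Σ(K_i·b_i) · W · i = 1938 × 1490 × 0.001004 = 2899 m³/day.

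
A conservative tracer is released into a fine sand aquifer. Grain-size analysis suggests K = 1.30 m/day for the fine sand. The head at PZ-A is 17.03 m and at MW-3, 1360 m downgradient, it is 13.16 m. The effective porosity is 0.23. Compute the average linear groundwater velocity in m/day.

Hydraulic gradient i = (17.03 − 13.16) / 1360 = 3.87 / 1360 = 0.002846.
Darcy flux q = K · i = 1.300 × 0.002846 = 0.003699 m/day.
Seepage velocity v = q / n_e = 0.003699 / 0.23 = 0.01608 m/day.

0.0161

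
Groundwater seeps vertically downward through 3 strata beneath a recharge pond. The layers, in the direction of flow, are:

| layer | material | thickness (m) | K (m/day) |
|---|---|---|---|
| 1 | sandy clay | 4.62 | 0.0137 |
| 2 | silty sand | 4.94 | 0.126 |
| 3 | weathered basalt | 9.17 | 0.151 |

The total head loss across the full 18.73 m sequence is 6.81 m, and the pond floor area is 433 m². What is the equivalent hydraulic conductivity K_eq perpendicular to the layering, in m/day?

Flow is perpendicular to layering, so the layers act in series and the equivalent K is the thickness-weighted harmonic mean.
Total thickness L = 4.62 + 4.94 + 9.17 = 18.73 m.
Σ(b_i/K_i) = 4.62/0.0137 + 4.94/0.126 + 9.17/0.151 = 437.2 d.
K_eq = L / Σ(b_i/K_i) = 18.73 / 437.2 = 0.04284 m/day.

0.0428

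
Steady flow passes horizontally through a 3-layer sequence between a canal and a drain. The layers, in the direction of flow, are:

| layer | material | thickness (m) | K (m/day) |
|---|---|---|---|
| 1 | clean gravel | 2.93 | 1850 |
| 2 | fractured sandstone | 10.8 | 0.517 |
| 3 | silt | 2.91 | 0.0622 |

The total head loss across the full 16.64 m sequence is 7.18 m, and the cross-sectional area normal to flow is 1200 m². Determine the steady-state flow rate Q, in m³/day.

Flow is perpendicular to layering, so the layers act in series and the equivalent K is the thickness-weighted harmonic mean.
Total thickness L = 2.93 + 10.8 + 2.91 = 16.64 m.
Σ(b_i/K_i) = 2.93/1850 + 10.8/0.517 + 2.91/0.0622 = 67.68 d.
K_eq = L / Σ(b_i/K_i) = 16.64 / 67.68 = 0.2459 m/day.
Q = K_eq · A · (Δh/L) = 0.2459 × 1200 × (7.18/16.64) = 127.3 m³/day.

127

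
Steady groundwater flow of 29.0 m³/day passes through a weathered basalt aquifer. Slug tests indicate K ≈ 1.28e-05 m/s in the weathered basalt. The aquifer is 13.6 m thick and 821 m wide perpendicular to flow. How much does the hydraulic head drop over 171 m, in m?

Convert K: 1.28e-05 m/s × 86400 = 1.106 m/day.
Cross-sectional area A = 821 × 13.6 = 11166 m².
From Q = K·A·i, i = Q / (K·A) = 29.0 / (1.106 × 11166) = 0.002349.
Head loss Δh = i · L = 0.002349 × 171 = 0.4016 m.

0.402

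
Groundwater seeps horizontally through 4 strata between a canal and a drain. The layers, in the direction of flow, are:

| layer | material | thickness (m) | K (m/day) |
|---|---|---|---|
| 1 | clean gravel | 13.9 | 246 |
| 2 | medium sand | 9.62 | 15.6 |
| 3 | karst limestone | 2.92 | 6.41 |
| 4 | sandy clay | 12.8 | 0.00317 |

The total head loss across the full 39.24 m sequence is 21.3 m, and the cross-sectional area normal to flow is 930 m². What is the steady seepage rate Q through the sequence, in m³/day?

4.90

Flow is perpendicular to layering, so the layers act in series and the equivalent K is the thickness-weighted harmonic mean.
Total thickness L = 13.9 + 9.62 + 2.92 + 12.8 = 39.24 m.
Σ(b_i/K_i) = 13.9/246 + 9.62/15.6 + 2.92/6.41 + 12.8/0.00317 = 4039 d.
K_eq = L / Σ(b_i/K_i) = 39.24 / 4039 = 0.009715 m/day.
Q = K_eq · A · (Δh/L) = 0.009715 × 930 × (21.3/39.24) = 4.904 m³/day.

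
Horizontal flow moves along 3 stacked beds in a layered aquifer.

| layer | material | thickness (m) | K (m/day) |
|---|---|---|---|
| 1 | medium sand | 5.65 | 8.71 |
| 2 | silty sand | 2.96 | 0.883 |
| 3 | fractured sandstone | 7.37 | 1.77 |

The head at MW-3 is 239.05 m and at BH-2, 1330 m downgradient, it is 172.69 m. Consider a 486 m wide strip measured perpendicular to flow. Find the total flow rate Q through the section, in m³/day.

Flow is parallel to layering, so each bed carries its own Darcy discharge and the transmissivities add.
Σ(K_i·b_i) = 8.71×5.65 + 0.883×2.96 + 1.77×7.37 = 64.87 m²/day.
Hydraulic gradient i = (239.05 − 172.69) / 1330 = 66.36 / 1330 = 0.04989.
Q = Σ(K_i·b_i) · W · i = 64.87 × 486 × 0.04989 = 1573 m³/day.

1570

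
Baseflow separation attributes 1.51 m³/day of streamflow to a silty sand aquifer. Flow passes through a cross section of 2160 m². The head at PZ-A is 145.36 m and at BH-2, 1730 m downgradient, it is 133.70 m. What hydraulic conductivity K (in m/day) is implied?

Hydraulic gradient i = (145.36 − 133.70) / 1730 = 11.66 / 1730 = 0.006740.
From Q = K·A·i, K = Q / (A·i) = 1.51 / (2160 × 0.006740) = 0.1037 m/day.

0.104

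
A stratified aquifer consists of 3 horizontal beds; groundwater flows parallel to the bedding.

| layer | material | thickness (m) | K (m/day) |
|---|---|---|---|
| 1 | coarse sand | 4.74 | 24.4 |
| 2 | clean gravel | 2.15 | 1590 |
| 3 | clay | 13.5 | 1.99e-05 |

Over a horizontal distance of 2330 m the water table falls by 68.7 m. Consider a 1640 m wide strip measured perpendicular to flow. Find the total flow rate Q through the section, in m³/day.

Flow is parallel to layering, so each bed carries its own Darcy discharge and the transmissivities add.
Σ(K_i·b_i) = 24.4×4.74 + 1590×2.15 + 1.99e-05×13.5 = 3534 m²/day.
Hydraulic gradient i = Δh / L = 68.7 / 2330 = 0.02948.
Q = Σ(K_i·b_i) · W · i = 3534 × 1640 × 0.02948 = 1.709e+05 m³/day.

171000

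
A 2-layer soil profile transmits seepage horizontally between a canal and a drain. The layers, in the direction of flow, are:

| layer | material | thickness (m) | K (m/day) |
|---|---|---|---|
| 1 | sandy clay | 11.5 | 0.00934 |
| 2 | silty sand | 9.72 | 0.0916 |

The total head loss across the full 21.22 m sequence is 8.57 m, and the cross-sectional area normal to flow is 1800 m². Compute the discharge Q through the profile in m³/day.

11.5

Flow is perpendicular to layering, so the layers act in series and the equivalent K is the thickness-weighted harmonic mean.
Total thickness L = 11.5 + 9.72 = 21.22 m.
Σ(b_i/K_i) = 11.5/0.00934 + 9.72/0.0916 = 1337 d.
K_eq = L / Σ(b_i/K_i) = 21.22 / 1337 = 0.01587 m/day.
Q = K_eq · A · (Δh/L) = 0.01587 × 1800 × (8.57/21.22) = 11.53 m³/day.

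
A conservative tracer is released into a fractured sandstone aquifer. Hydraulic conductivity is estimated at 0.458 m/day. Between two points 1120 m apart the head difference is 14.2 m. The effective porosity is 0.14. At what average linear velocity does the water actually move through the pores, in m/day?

Hydraulic gradient i = Δh / L = 14.2 / 1120 = 0.01268.
Darcy flux q = K · i = 0.4580 × 0.01268 = 0.005807 m/day.
Seepage velocity v = q / n_e = 0.005807 / 0.14 = 0.04148 m/day.

0.0415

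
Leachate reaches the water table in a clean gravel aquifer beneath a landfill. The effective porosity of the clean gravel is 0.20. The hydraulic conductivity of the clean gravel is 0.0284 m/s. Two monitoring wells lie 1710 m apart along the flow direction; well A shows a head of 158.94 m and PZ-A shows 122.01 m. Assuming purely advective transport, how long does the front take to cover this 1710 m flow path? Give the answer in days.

6.45

Convert K: 0.0284 m/s × 86400 = 2454 m/day.
Hydraulic gradient i = (158.94 − 122.01) / 1710 = 36.93 / 1710 = 0.02160.
Darcy flux q = K · i = 2454 × 0.02160 = 52.99 m/day.
Seepage velocity v = q / n_e = 52.99 / 0.20 = 265.0 m/day.
Travel time t = L / v = 1710 / 265.0 = 6.454 days.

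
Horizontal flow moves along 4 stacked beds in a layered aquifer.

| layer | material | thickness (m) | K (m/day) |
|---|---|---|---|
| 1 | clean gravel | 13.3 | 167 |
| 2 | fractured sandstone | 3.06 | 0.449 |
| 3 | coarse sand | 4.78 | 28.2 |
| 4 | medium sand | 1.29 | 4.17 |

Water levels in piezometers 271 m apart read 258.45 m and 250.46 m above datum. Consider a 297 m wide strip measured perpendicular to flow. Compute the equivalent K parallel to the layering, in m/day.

Flow is parallel to layering, so each bed carries its own Darcy discharge and the transmissivities add.
Σ(K_i·b_i) = 167×13.3 + 0.449×3.06 + 28.2×4.78 + 4.17×1.29 = 2363 m²/day.
Total thickness b = 22.43 m, so K_eq = Σ(K_i·b_i)/b = 105.3 m/day.

105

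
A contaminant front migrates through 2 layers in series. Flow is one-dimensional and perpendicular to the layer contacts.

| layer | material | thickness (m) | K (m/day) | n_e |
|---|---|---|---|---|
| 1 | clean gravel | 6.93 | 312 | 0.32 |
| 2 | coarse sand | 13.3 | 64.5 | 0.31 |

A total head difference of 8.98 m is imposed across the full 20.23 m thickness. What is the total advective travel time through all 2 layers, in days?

0.161

With flow normal to the layers, continuity requires the same specific discharge q through every layer.
Σ(b_i/K_i) = 6.93/312 + 13.3/64.5 = 0.2284 d.
q = Δh / Σ(b_i/K_i) = 8.98 / 0.2284 = 39.31 m/day.
In each layer the seepage velocity is v_i = q/n_i, so the layer transit time is t_i = b_i·n_i / q:
  layer 1 (clean gravel): t_1 = 6.93 × 0.32 / 39.31 = 0.05641 d
  layer 2 (coarse sand): t_2 = 13.3 × 0.31 / 39.31 = 0.1049 d
Total t = Σ t_i = 0.1613 days.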